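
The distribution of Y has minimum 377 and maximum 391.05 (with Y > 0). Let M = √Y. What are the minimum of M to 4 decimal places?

√Y is increasing on this domain, so min(M) comes from min(Y) = 377: min(M) = √(377) ≈ 19.4165.

min(M) = 19.4165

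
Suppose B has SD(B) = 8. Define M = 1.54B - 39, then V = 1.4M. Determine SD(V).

SD(M) = |1.54|·8 = 12.32.
SD(V) = |1.4|·12.32 = 17.248.

SD(V) = 17.248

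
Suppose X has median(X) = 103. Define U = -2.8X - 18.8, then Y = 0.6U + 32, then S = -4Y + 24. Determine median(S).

median(U) = (-2.8)·103 + (-18.8) = -307.2.
median(Y) = 0.6·(-307.2) + 32 = -152.32.
median(S) = (-4)·(-152.32) + 24 = 633.28.

median(S) = 633.28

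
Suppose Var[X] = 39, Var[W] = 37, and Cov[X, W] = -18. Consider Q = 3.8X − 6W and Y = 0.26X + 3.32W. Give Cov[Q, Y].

By bilinearity, Cov[Q, Y] = ac·Var[X] + bd·Var[W] + (ad+bc)·Cov[X, W], with a=3.8, b=-6, c=0.26, d=3.32.
ac·Var[X] = 3.8·0.26·39 = 38.532
bd·Var[W] = (-6)·3.32·37 = -737.04
(ad+bc)·Cov[X, W] = (11.056)·(-18) = -199.008
Cov[Q, Y] = 38.532 + (-737.04) + (-199.008) = -897.516.

Cov[Q, Y] = -897.516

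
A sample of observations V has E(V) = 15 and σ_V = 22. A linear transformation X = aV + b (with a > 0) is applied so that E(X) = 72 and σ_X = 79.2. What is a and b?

σ_X = a·σ_V (a > 0), so a = 79.2/22 = 3.6.
E(X) = a·E(V) + b, so b = 72 − 3.6·15 = 18.

a = 3.6, b = 18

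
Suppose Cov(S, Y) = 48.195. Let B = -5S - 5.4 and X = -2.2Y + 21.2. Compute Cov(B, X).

Cov(B, X) = 530.145

Cov(B, X) = a·c·Cov(S, Y) = (-5)·(-2.2)·48.195 = 530.145. Additive constants drop out.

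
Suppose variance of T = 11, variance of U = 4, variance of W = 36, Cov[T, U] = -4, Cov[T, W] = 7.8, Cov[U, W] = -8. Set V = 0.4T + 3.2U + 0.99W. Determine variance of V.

variance of V = 23.2532

variance of V = a²·variance of T + b²·variance of U + c²·variance of W + 2ab·Cov[T, U] + 2ac·Cov[T, W] + 2bc·Cov[U, W], with a = 0.4, b = 3.2, c = 0.99.
= 1.76 + 40.96 + 35.2836 + (-10.24) + 6.1776 + (-50.688)
= 23.2532.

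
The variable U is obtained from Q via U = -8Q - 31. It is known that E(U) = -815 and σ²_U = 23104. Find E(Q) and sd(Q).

E(Q) = 98, sd(Q) = 19

From U = -8Q - 31: E(U) = a·E(Q) + b, so E(Q) = (E(U) − b)/a = (-815 − (-31))/(-8) = 98.
sd(U) = √23104 = 152.
sd(U) = |a|·sd(Q), so sd(Q) = 152/|-8| = 19.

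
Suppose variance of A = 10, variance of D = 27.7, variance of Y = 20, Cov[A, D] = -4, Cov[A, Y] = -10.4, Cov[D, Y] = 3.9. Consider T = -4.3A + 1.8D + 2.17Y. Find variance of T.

variance of T = a²·variance of A + b²·variance of D + c²·variance of Y + 2ab·Cov[A, D] + 2ac·Cov[A, Y] + 2bc·Cov[D, Y], with a = -4.3, b = 1.8, c = 2.17.
= 184.9 + 89.748 + 94.178 + 61.92 + 194.0848 + 30.4668
= 655.2976.

variance of T = 655.2976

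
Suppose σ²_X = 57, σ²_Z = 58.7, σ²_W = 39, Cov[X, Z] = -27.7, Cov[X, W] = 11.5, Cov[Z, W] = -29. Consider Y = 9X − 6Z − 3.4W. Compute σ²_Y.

σ²_Y = 8285.64

σ²_Y = a²·σ²_X + b²·σ²_Z + c²·σ²_W + 2ab·Cov[X, Z] + 2ac·Cov[X, W] + 2bc·Cov[Z, W], with a = 9, b = -6, c = -3.4.
= 4617 + 2113.2 + 450.84 + 2991.6 + (-703.8) + (-1183.2)
= 8285.64.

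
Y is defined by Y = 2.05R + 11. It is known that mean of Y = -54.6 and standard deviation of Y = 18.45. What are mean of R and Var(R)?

mean of R = -32, Var(R) = 81

From Y = 2.05R + 11: mean of Y = a·mean of R + b, so mean of R = (mean of Y − b)/a = (-54.6 − 11)/2.05 = -32.
Var(Y) = 18.45² = 340.4025.
Var(Y) = a²·Var(R), so Var(R) = 340.4025/2.05² = 81.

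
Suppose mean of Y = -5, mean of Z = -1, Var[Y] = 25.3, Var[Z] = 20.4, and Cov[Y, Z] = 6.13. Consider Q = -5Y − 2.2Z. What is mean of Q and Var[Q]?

mean of Q = 27.2, Var[Q] = 866.096

mean of Q = (-5)·mean of Y + (-2.2)·mean of Z = (-5)·(-5) + (-2.2)·(-1) = 27.2.
Var[Q] = a²·Var[Y] + b²·Var[Z] + 2ab·Cov[Y, Z] with a = -5, b = -2.2.
= (-5)²·25.3 + (-2.2)²·20.4 + 2·(-5)·(-2.2)·6.13
= 632.5 + 98.736 + 134.86 = 866.096.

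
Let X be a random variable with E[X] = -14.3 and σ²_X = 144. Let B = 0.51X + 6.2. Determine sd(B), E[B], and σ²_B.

B = 0.51X + 6.2 is linear with a = 0.51, b = 6.2.
sd(X) = √144 = 12.
sd(B) = |a|·sd(X) = |0.51|·12 = 6.12.
E[B] = a·E[X] + b = 0.51·(-14.3) + 6.2 = -1.093.
σ²_B = a²·σ²_X = 0.51²·144 = 37.4544 (the additive constant 6.2 does not affect variance).

sd(B) = 6.12, E[B] = -1.093, σ²_B = 37.4544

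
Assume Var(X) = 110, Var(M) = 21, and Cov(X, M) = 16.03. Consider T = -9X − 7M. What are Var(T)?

Var(T) = 11958.78

Var(T) = a²·Var(X) + b²·Var(M) + 2ab·Cov(X, M) with a = -9, b = -7.
= (-9)²·110 + (-7)²·21 + 2·(-9)·(-7)·16.03
= 8910 + 1029 + 2019.78 = 11958.78.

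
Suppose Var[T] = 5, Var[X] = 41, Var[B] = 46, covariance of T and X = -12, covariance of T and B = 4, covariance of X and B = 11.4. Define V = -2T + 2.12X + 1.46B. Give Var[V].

Var[V] = 451.29456

Var[V] = a²·Var[T] + b²·Var[X] + c²·Var[B] + 2ab·covariance of T and X + 2ac·covariance of T and B + 2bc·covariance of X and B, with a = -2, b = 2.12, c = 1.46.
= 20 + 184.2704 + 98.0536 + 101.76 + (-23.36) + 70.57056
= 451.29456.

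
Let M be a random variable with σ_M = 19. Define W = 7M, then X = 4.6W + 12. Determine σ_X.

σ_X = 611.8

σ_W = |7|·19 = 133.
σ_X = |4.6|·133 = 611.8.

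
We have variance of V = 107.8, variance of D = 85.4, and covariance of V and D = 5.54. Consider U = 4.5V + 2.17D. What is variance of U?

variance of U = a²·variance of V + b²·variance of D + 2ab·covariance of V and D with a = 4.5, b = 2.17.
= 4.5²·107.8 + 2.17²·85.4 + 2·4.5·2.17·5.54
= 2182.95 + 402.14006 + 108.1962 = 2693.28626.

variance of U = 2693.28626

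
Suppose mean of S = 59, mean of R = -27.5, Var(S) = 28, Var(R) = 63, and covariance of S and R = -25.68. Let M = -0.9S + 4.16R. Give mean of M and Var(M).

mean of M = (-0.9)·mean of S + 4.16·mean of R = (-0.9)·59 + 4.16·(-27.5) = -167.5.
Var(M) = a²·Var(S) + b²·Var(R) + 2ab·covariance of S and R with a = -0.9, b = 4.16.
= (-0.9)²·28 + 4.16²·63 + 2·(-0.9)·4.16·(-25.68)
= 22.68 + 1090.2528 + 192.29184 = 1305.22464.

mean of M = -167.5, Var(M) = 1305.22464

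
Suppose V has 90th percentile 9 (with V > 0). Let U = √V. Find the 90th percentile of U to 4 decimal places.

90th percentile of U = 3

√V is increasing, so P_{90}(U) = g(P_{90}(V)) = 3.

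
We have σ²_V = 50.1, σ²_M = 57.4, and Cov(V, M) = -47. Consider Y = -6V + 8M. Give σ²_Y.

σ²_Y = a²·σ²_V + b²·σ²_M + 2ab·Cov(V, M) with a = -6, b = 8.
= (-6)²·50.1 + 8²·57.4 + 2·(-6)·8·(-47)
= 1803.6 + 3673.6 + 4512 = 9989.2.

σ²_Y = 9989.2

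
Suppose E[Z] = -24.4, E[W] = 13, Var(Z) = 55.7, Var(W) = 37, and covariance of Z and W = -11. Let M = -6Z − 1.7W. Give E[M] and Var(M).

E[M] = 124.3, Var(M) = 1887.73

E[M] = (-6)·E[Z] + (-1.7)·E[W] = (-6)·(-24.4) + (-1.7)·13 = 124.3.
Var(M) = a²·Var(Z) + b²·Var(W) + 2ab·covariance of Z and W with a = -6, b = -1.7.
= (-6)²·55.7 + (-1.7)²·37 + 2·(-6)·(-1.7)·(-11)
= 2005.2 + 106.93 + (-224.4) = 1887.73.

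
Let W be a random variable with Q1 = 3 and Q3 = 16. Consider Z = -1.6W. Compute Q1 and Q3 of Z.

Q1(Z) = -25.6, Q3(Z) = -4.8

a = -1.6 < 0 reverses order: Q1(Z) comes from Q3(W), Q3(Z) from Q1(W).
Q1(Z) = (-1.6)·16 = -25.6; Q3(Z) = (-1.6)·3 = -4.8.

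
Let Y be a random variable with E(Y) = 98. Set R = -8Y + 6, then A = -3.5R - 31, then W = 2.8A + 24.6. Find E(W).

E(W) = 7562.2

E(R) = (-8)·98 + 6 = -778.
E(A) = (-3.5)·(-778) + (-31) = 2692.
E(W) = 2.8·2692 + 24.6 = 7562.2.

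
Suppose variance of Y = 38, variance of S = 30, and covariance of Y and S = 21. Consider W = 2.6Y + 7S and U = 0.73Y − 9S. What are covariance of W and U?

By bilinearity, covariance of W and U = ac·variance of Y + bd·variance of S + (ad+bc)·covariance of Y and S, with a=2.6, b=7, c=0.73, d=-9.
ac·variance of Y = 2.6·0.73·38 = 72.124
bd·variance of S = 7·(-9)·30 = -1890
(ad+bc)·covariance of Y and S = (-18.29)·21 = -384.09
covariance of W and U = 72.124 + (-1890) + (-384.09) = -2201.966.

covariance of W and U = -2201.966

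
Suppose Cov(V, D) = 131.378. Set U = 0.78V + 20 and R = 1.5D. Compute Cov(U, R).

Cov(U, R) = 153.71226

Cov(U, R) = a·c·Cov(V, D) = 0.78·1.5·131.378 = 153.71226. Additive constants drop out.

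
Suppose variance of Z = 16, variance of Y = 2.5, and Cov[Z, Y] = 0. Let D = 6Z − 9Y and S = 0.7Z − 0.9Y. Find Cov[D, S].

Cov[D, S] = 87.45

By bilinearity, Cov[D, S] = ac·variance of Z + bd·variance of Y + (ad+bc)·Cov[Z, Y], with a=6, b=-9, c=0.7, d=-0.9.
ac·variance of Z = 6·0.7·16 = 67.2
bd·variance of Y = (-9)·(-0.9)·2.5 = 20.25
(ad+bc)·Cov[Z, Y] = (-11.7)·0 = 0
Cov[D, S] = 67.2 + 20.25 + 0 = 87.45.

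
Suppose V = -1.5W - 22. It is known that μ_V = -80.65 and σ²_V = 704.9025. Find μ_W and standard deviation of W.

From V = -1.5W - 22: μ_V = a·μ_W + b, so μ_W = (μ_V − b)/a = (-80.65 − (-22))/(-1.5) = 39.1.
standard deviation of V = √704.9025 = 26.55.
standard deviation of V = |a|·standard deviation of W, so standard deviation of W = 26.55/|-1.5| = 17.7.

μ_W = 39.1, standard deviation of W = 17.7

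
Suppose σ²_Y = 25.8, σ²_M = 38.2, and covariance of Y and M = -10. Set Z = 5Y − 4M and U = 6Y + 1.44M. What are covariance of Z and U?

covariance of Z and U = 721.968

By bilinearity, covariance of Z and U = ac·σ²_Y + bd·σ²_M + (ad+bc)·covariance of Y and M, with a=5, b=-4, c=6, d=1.44.
ac·σ²_Y = 5·6·25.8 = 774
bd·σ²_M = (-4)·1.44·38.2 = -220.032
(ad+bc)·covariance of Y and M = (-16.8)·(-10) = 168
covariance of Z and U = 774 + (-220.032) + 168 = 721.968.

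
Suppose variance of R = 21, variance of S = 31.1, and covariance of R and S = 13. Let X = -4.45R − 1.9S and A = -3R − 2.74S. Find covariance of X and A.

covariance of X and A = 674.8656

By bilinearity, covariance of X and A = ac·variance of R + bd·variance of S + (ad+bc)·covariance of R and S, with a=-4.45, b=-1.9, c=-3, d=-2.74.
ac·variance of R = (-4.45)·(-3)·21 = 280.35
bd·variance of S = (-1.9)·(-2.74)·31.1 = 161.9066
(ad+bc)·covariance of R and S = (17.893)·13 = 232.609
covariance of X and A = 280.35 + 161.9066 + 232.609 = 674.8656.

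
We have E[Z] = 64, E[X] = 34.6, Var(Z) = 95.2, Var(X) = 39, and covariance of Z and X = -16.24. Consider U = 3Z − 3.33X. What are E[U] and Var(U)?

E[U] = 76.782, Var(U) = 1613.7423

E[U] = 3·E[Z] + (-3.33)·E[X] = 3·64 + (-3.33)·34.6 = 76.782.
Var(U) = a²·Var(Z) + b²·Var(X) + 2ab·covariance of Z and X with a = 3, b = -3.33.
= 3²·95.2 + (-3.33)²·39 + 2·3·(-3.33)·(-16.24)
= 856.8 + 432.4671 + 324.4752 = 1613.7423.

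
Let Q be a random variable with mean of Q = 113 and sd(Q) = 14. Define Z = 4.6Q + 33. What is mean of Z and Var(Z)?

Z = 4.6Q + 33 is linear with a = 4.6, b = 33.
mean of Z = a·mean of Q + b = 4.6·113 + 33 = 552.8.
Var(Q) = 14² = 196.
Var(Z) = a²·Var(Q) = 4.6²·196 = 4147.36 (the additive constant 33 does not affect variance).

mean of Z = 552.8, Var(Z) = 4147.36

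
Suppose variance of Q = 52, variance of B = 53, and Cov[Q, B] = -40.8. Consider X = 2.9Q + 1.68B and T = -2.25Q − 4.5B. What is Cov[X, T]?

Cov[X, T] = -53.316

By bilinearity, Cov[X, T] = ac·variance of Q + bd·variance of B + (ad+bc)·Cov[Q, B], with a=2.9, b=1.68, c=-2.25, d=-4.5.
ac·variance of Q = 2.9·(-2.25)·52 = -339.3
bd·variance of B = 1.68·(-4.5)·53 = -400.68
(ad+bc)·Cov[Q, B] = (-16.83)·(-40.8) = 686.664
Cov[X, T] = -339.3 + (-400.68) + 686.664 = -53.316.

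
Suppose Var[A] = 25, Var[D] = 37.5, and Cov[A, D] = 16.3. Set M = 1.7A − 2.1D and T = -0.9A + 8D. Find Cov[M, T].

Cov[M, T] = -415.763

By bilinearity, Cov[M, T] = ac·Var[A] + bd·Var[D] + (ad+bc)·Cov[A, D], with a=1.7, b=-2.1, c=-0.9, d=8.
ac·Var[A] = 1.7·(-0.9)·25 = -38.25
bd·Var[D] = (-2.1)·8·37.5 = -630
(ad+bc)·Cov[A, D] = (15.49)·16.3 = 252.487
Cov[M, T] = -38.25 + (-630) + 252.487 = -415.763.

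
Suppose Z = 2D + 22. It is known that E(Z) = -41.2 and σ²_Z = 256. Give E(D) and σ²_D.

E(D) = -31.6, σ²_D = 64

From Z = 2D + 22: E(Z) = a·E(D) + b, so E(D) = (E(Z) − b)/a = (-41.2 − 22)/2 = -31.6.
σ²_Z = a²·σ²_D, so σ²_D = 256/2² = 64.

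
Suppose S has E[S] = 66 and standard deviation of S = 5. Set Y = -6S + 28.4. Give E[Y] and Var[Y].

E[Y] = -367.6, Var[Y] = 900

Y = -6S + 28.4 is linear with a = -6, b = 28.4.
E[Y] = a·E[S] + b = (-6)·66 + 28.4 = -367.6.
Var[S] = 5² = 25.
Var[Y] = a²·Var[S] = (-6)²·25 = 900 (the additive constant 28.4 does not affect variance).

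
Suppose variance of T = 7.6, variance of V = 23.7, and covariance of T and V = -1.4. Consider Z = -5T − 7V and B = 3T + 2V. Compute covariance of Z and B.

By bilinearity, covariance of Z and B = ac·variance of T + bd·variance of V + (ad+bc)·covariance of T and V, with a=-5, b=-7, c=3, d=2.
ac·variance of T = (-5)·3·7.6 = -114
bd·variance of V = (-7)·2·23.7 = -331.8
(ad+bc)·covariance of T and V = (-31)·(-1.4) = 43.4
covariance of Z and B = -114 + (-331.8) + 43.4 = -402.4.

covariance of Z and B = -402.4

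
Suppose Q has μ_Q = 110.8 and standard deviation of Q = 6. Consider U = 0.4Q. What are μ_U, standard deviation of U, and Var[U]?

μ_U = 44.32, standard deviation of U = 2.4, Var[U] = 5.76

U = 0.4Q is linear with a = 0.4, b = 0.
μ_U = a·μ_Q + b = 0.4·110.8 = 44.32.
standard deviation of U = |a|·standard deviation of Q = |0.4|·6 = 2.4.
Var[Q] = 6² = 36.
Var[U] = a²·Var[Q] = 0.4²·36 = 5.76.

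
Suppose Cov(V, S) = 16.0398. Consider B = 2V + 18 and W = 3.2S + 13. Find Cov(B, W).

Cov(B, W) = a·c·Cov(V, S) = 2·3.2·16.0398 = 102.65472. Additive constants drop out.

Cov(B, W) = 102.65472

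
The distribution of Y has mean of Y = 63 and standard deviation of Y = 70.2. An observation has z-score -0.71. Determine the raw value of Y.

Y = 13.158

Y = mean of Y + z·standard deviation of Y = 63 + (-0.71)·70.2 = 13.158.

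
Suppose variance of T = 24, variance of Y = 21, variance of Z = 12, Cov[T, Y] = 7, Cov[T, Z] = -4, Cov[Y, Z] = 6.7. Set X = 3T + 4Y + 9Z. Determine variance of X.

variance of X = 1958.4

variance of X = a²·variance of T + b²·variance of Y + c²·variance of Z + 2ab·Cov[T, Y] + 2ac·Cov[T, Z] + 2bc·Cov[Y, Z], with a = 3, b = 4, c = 9.
= 216 + 336 + 972 + 168 + (-216) + 482.4
= 1958.4.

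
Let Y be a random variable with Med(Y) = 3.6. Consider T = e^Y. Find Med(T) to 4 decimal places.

e^Y is monotone on this domain, so Med(T) = exp(3.6) ≈ 36.5982.

Med(T) = 36.5982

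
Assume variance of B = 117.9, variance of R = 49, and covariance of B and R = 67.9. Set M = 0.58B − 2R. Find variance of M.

variance of M = a²·variance of B + b²·variance of R + 2ab·covariance of B and R with a = 0.58, b = -2.
= 0.58²·117.9 + (-2)²·49 + 2·0.58·(-2)·67.9
= 39.66156 + 196 + (-157.528) = 78.13356.

variance of M = 78.13356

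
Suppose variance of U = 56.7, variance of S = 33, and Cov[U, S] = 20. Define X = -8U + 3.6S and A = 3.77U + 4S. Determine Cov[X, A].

Cov[X, A] = -1603.432

By bilinearity, Cov[X, A] = ac·variance of U + bd·variance of S + (ad+bc)·Cov[U, S], with a=-8, b=3.6, c=3.77, d=4.
ac·variance of U = (-8)·3.77·56.7 = -1710.072
bd·variance of S = 3.6·4·33 = 475.2
(ad+bc)·Cov[U, S] = (-18.428)·20 = -368.56
Cov[X, A] = -1710.072 + 475.2 + (-368.56) = -1603.432.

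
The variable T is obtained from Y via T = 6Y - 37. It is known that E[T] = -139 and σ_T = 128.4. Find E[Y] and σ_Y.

E[Y] = -17, σ_Y = 21.4

From T = 6Y - 37: E[T] = a·E[Y] + b, so E[Y] = (E[T] − b)/a = (-139 − (-37))/6 = -17.
σ_T = |a|·σ_Y, so σ_Y = 128.4/|6| = 21.4.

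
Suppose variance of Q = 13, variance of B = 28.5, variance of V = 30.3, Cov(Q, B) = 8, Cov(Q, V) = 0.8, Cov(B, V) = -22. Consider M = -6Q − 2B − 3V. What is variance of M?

variance of M = a²·variance of Q + b²·variance of B + c²·variance of V + 2ab·Cov(Q, B) + 2ac·Cov(Q, V) + 2bc·Cov(B, V), with a = -6, b = -2, c = -3.
= 468 + 114 + 272.7 + 192 + 28.8 + (-264)
= 811.5.

variance of M = 811.5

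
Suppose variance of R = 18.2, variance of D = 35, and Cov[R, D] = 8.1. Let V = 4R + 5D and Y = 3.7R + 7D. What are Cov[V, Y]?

Cov[V, Y] = 1871.01

By bilinearity, Cov[V, Y] = ac·variance of R + bd·variance of D + (ad+bc)·Cov[R, D], with a=4, b=5, c=3.7, d=7.
ac·variance of R = 4·3.7·18.2 = 269.36
bd·variance of D = 5·7·35 = 1225
(ad+bc)·Cov[R, D] = (46.5)·8.1 = 376.65
Cov[V, Y] = 269.36 + 1225 + 376.65 = 1871.01.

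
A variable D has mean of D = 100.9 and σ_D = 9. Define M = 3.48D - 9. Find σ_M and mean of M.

M = 3.48D - 9 is linear with a = 3.48, b = -9.
σ_M = |a|·σ_D = |3.48|·9 = 31.32.
mean of M = a·mean of D + b = 3.48·100.9 + (-9) = 342.132.

σ_M = 31.32, mean of M = 342.132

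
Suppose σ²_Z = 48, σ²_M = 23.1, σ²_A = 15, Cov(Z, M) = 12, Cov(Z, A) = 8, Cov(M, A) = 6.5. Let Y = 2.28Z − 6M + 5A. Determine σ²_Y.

σ²_Y = 920.2032

σ²_Y = a²·σ²_Z + b²·σ²_M + c²·σ²_A + 2ab·Cov(Z, M) + 2ac·Cov(Z, A) + 2bc·Cov(M, A), with a = 2.28, b = -6, c = 5.
= 249.5232 + 831.6 + 375 + (-328.32) + 182.4 + (-390)
= 920.2032.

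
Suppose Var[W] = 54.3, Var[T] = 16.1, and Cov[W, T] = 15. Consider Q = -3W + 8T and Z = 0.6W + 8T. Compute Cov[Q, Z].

By bilinearity, Cov[Q, Z] = ac·Var[W] + bd·Var[T] + (ad+bc)·Cov[W, T], with a=-3, b=8, c=0.6, d=8.
ac·Var[W] = (-3)·0.6·54.3 = -97.74
bd·Var[T] = 8·8·16.1 = 1030.4
(ad+bc)·Cov[W, T] = (-19.2)·15 = -288
Cov[Q, Z] = -97.74 + 1030.4 + (-288) = 644.66.

Cov[Q, Z] = 644.66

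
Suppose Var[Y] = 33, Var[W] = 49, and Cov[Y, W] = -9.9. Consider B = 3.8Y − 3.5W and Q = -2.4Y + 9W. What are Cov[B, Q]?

Cov[B, Q] = -2266.2

By bilinearity, Cov[B, Q] = ac·Var[Y] + bd·Var[W] + (ad+bc)·Cov[Y, W], with a=3.8, b=-3.5, c=-2.4, d=9.
ac·Var[Y] = 3.8·(-2.4)·33 = -300.96
bd·Var[W] = (-3.5)·9·49 = -1543.5
(ad+bc)·Cov[Y, W] = (42.6)·(-9.9) = -421.74
Cov[B, Q] = -300.96 + (-1543.5) + (-421.74) = -2266.2.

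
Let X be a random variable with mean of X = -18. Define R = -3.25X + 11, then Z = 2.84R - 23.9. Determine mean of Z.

mean of Z = 173.48

mean of R = (-3.25)·(-18) + 11 = 69.5.
mean of Z = 2.84·69.5 + (-23.9) = 173.48.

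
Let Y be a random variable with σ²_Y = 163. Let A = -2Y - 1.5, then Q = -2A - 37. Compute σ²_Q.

σ²_A = (-2)²·163 = 652.
σ²_Q = (-2)²·652 = 2608.

σ²_Q = 2608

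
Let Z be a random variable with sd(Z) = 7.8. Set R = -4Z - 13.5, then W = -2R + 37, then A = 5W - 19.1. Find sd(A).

sd(R) = |-4|·7.8 = 31.2.
sd(W) = |-2|·31.2 = 62.4.
sd(A) = |5|·62.4 = 312.

sd(A) = 312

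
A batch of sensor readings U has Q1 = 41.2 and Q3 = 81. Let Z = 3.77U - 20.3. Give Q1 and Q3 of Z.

a = 3.77 > 0: Q1(Z) = a·Q1(U)+b = 135.024, Q3(Z) = a·Q3(U)+b = 285.07.

Q1(Z) = 135.024, Q3(Z) = 285.07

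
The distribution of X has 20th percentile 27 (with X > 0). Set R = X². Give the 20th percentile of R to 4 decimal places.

20th percentile of R = 729

X² is increasing, so P_{20}(R) = g(P_{20}(X)) = 729.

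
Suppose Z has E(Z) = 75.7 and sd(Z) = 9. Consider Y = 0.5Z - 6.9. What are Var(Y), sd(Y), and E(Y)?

Y = 0.5Z - 6.9 is linear with a = 0.5, b = -6.9.
Var(Z) = 9² = 81.
Var(Y) = a²·Var(Z) = 0.5²·81 = 20.25 (the additive constant -6.9 does not affect variance).
sd(Y) = |a|·sd(Z) = |0.5|·9 = 4.5.
E(Y) = a·E(Z) + b = 0.5·75.7 + (-6.9) = 30.95.

Var(Y) = 20.25, sd(Y) = 4.5, E(Y) = 30.95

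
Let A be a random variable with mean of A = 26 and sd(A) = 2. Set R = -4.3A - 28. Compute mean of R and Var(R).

R = -4.3A - 28 is linear with a = -4.3, b = -28.
mean of R = a·mean of A + b = (-4.3)·26 + (-28) = -139.8.
Var(A) = 2² = 4.
Var(R) = a²·Var(A) = (-4.3)²·4 = 73.96 (the additive constant -28 does not affect variance).

mean of R = -139.8, Var(R) = 73.96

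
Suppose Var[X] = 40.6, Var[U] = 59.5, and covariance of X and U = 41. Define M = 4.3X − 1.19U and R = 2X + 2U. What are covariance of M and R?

By bilinearity, covariance of M and R = ac·Var[X] + bd·Var[U] + (ad+bc)·covariance of X and U, with a=4.3, b=-1.19, c=2, d=2.
ac·Var[X] = 4.3·2·40.6 = 349.16
bd·Var[U] = (-1.19)·2·59.5 = -141.61
(ad+bc)·covariance of X and U = (6.22)·41 = 255.02
covariance of M and R = 349.16 + (-141.61) + 255.02 = 462.57.

covariance of M and R = 462.57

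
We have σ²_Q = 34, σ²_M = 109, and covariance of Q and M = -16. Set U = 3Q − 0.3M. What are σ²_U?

σ²_U = a²·σ²_Q + b²·σ²_M + 2ab·covariance of Q and M with a = 3, b = -0.3.
= 3²·34 + (-0.3)²·109 + 2·3·(-0.3)·(-16)
= 306 + 9.81 + 28.8 = 344.61.

σ²_U = 344.61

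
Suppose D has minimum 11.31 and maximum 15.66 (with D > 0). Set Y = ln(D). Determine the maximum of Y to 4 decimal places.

ln(D) is increasing on this domain, so max(Y) comes from max(D) = 15.66: max(Y) = ln(15.66) ≈ 2.7511.

max(Y) = 2.7511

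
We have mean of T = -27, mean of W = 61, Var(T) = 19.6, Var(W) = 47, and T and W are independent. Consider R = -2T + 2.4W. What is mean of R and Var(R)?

mean of R = (-2)·mean of T + 2.4·mean of W = (-2)·(-27) + 2.4·61 = 200.4.
Var(R) = a²·Var(T) + b²·Var(W) + 2ab·Cov(T, W) with a = -2, b = 2.4.
Independence gives Cov(T, W) = 0.
= (-2)²·19.6 + 2.4²·47 + 2·(-2)·2.4·0
= 78.4 + 270.72 + 0 = 349.12.

mean of R = 200.4, Var(R) = 349.12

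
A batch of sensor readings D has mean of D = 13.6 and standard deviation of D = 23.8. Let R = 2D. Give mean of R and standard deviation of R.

mean of R = 27.2, standard deviation of R = 47.6

R = 2D is linear with a = 2, b = 0.
mean of R = a·mean of D + b = 2·13.6 = 27.2.
standard deviation of R = |a|·standard deviation of D = |2|·23.8 = 47.6.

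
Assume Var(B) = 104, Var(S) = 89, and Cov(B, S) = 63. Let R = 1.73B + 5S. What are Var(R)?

Var(R) = 3626.1616

Var(R) = a²·Var(B) + b²·Var(S) + 2ab·Cov(B, S) with a = 1.73, b = 5.
= 1.73²·104 + 5²·89 + 2·1.73·5·63
= 311.2616 + 2225 + 1089.9 = 3626.1616.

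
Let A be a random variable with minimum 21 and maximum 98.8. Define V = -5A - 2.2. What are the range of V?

Range of A = 98.8 − 21 = 77.8.
Range(V) = |a|·Range(A) = |-5|·77.8 = 389.

Range(V) = 389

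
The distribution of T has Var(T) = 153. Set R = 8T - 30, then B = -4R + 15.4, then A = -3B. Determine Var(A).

Var(R) = 8²·153 = 9792.
Var(B) = (-4)²·9792 = 156672.
Var(A) = (-3)²·156672 = 1410048.

Var(A) = 1410048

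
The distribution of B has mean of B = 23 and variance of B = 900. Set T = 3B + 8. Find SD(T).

T = 3B + 8 is linear with a = 3, b = 8.
SD(B) = √900 = 30.
SD(T) = |a|·SD(B) = |3|·30 = 90.

SD(T) = 90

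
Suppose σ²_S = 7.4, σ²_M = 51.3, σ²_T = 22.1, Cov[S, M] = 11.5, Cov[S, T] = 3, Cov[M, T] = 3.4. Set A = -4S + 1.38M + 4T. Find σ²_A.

σ²_A = a²·σ²_S + b²·σ²_M + c²·σ²_T + 2ab·Cov[S, M] + 2ac·Cov[S, T] + 2bc·Cov[M, T], with a = -4, b = 1.38, c = 4.
= 118.4 + 97.69572 + 353.6 + (-126.96) + (-96) + 37.536
= 384.27172.

σ²_A = 384.27172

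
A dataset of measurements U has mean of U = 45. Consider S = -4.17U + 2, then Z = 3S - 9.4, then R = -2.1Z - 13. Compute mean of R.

mean of R = 1176.335

mean of S = (-4.17)·45 + 2 = -185.65.
mean of Z = 3·(-185.65) + (-9.4) = -566.35.
mean of R = (-2.1)·(-566.35) + (-13) = 1176.335.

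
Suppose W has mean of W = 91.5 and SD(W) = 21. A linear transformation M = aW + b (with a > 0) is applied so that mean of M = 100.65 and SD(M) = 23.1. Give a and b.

a = 1.1, b = 0

SD(M) = a·SD(W) (a > 0), so a = 23.1/21 = 1.1.
mean of M = a·mean of W + b, so b = 100.65 − 1.1·91.5 = 0.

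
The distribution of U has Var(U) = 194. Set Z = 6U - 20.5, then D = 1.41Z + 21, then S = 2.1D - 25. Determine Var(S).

Var(S) = 61232.366664

Var(Z) = 6²·194 = 6984.
Var(D) = 1.41²·6984 = 13884.8904.
Var(S) = 2.1²·13884.8904 = 61232.366664.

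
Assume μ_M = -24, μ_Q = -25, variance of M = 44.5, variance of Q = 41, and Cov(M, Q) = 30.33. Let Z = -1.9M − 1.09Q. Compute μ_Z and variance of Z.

μ_Z = 72.85, variance of Z = 334.98396

μ_Z = (-1.9)·μ_M + (-1.09)·μ_Q = (-1.9)·(-24) + (-1.09)·(-25) = 72.85.
variance of Z = a²·variance of M + b²·variance of Q + 2ab·Cov(M, Q) with a = -1.9, b = -1.09.
= (-1.9)²·44.5 + (-1.09)²·41 + 2·(-1.9)·(-1.09)·30.33
= 160.645 + 48.7121 + 125.62686 = 334.98396.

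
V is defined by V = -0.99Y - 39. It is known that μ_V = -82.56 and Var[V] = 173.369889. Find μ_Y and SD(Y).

From V = -0.99Y - 39: μ_V = a·μ_Y + b, so μ_Y = (μ_V − b)/a = (-82.56 − (-39))/(-0.99) = 44.
SD(V) = √173.369889 = 13.167.
SD(V) = |a|·SD(Y), so SD(Y) = 13.167/|-0.99| = 13.3.

μ_Y = 44, SD(Y) = 13.3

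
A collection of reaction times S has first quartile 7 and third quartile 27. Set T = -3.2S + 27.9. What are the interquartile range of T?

IQR(T) = 64

IQR of S = Q3 − Q1 = 27 − 7 = 20.
Under T = aS + b, IQR(T) = |a|·IQR(S) = |-3.2|·20 = 64 (shifts cancel; spread scales by |a|).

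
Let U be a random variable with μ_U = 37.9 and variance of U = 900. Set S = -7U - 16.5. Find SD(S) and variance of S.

S = -7U - 16.5 is linear with a = -7, b = -16.5.
SD(U) = √900 = 30.
SD(S) = |a|·SD(U) = |-7|·30 = 210.
variance of S = a²·variance of U = (-7)²·900 = 44100 (the additive constant -16.5 does not affect variance).

SD(S) = 210, variance of S = 44100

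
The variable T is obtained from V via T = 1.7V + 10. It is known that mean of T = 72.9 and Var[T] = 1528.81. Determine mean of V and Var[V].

From T = 1.7V + 10: mean of T = a·mean of V + b, so mean of V = (mean of T − b)/a = (72.9 − 10)/1.7 = 37.
Var[T] = a²·Var[V], so Var[V] = 1528.81/1.7² = 529.

mean of V = 37, Var[V] = 529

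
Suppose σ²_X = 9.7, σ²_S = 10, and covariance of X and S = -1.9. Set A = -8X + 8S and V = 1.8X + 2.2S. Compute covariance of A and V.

By bilinearity, covariance of A and V = ac·σ²_X + bd·σ²_S + (ad+bc)·covariance of X and S, with a=-8, b=8, c=1.8, d=2.2.
ac·σ²_X = (-8)·1.8·9.7 = -139.68
bd·σ²_S = 8·2.2·10 = 176
(ad+bc)·covariance of X and S = (-3.2)·(-1.9) = 6.08
covariance of A and V = -139.68 + 176 + 6.08 = 42.4.

covariance of A and V = 42.4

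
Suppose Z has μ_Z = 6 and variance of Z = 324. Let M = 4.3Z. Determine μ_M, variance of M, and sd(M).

M = 4.3Z is linear with a = 4.3, b = 0.
μ_M = a·μ_Z + b = 4.3·6 = 25.8.
variance of M = a²·variance of Z = 4.3²·324 = 5990.76.
sd(Z) = √324 = 18.
sd(M) = |a|·sd(Z) = |4.3|·18 = 77.4.

μ_M = 25.8, variance of M = 5990.76, sd(M) = 77.4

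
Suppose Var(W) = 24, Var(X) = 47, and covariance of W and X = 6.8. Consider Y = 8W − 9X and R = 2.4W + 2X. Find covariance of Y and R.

By bilinearity, covariance of Y and R = ac·Var(W) + bd·Var(X) + (ad+bc)·covariance of W and X, with a=8, b=-9, c=2.4, d=2.
ac·Var(W) = 8·2.4·24 = 460.8
bd·Var(X) = (-9)·2·47 = -846
(ad+bc)·covariance of W and X = (-5.6)·6.8 = -38.08
covariance of Y and R = 460.8 + (-846) + (-38.08) = -423.28.

covariance of Y and R = -423.28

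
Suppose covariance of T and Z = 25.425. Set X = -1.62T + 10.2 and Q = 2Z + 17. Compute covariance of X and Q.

covariance of X and Q = -82.377

covariance of X and Q = a·c·covariance of T and Z = (-1.62)·2·25.425 = -82.377. Additive constants drop out.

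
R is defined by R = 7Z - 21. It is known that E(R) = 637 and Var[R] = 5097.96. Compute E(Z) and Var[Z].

E(Z) = 94, Var[Z] = 104.04

From R = 7Z - 21: E(R) = a·E(Z) + b, so E(Z) = (E(R) − b)/a = (637 − (-21))/7 = 94.
Var[R] = a²·Var[Z], so Var[Z] = 5097.96/7² = 104.04.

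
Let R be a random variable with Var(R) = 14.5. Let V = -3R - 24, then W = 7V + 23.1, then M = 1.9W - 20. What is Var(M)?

Var(V) = (-3)²·14.5 = 130.5.
Var(W) = 7²·130.5 = 6394.5.
Var(M) = 1.9²·6394.5 = 23084.145.

Var(M) = 23084.145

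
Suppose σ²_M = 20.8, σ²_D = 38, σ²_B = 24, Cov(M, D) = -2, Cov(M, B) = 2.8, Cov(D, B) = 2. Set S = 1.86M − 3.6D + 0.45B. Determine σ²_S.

σ²_S = a²·σ²_M + b²·σ²_D + c²·σ²_B + 2ab·Cov(M, D) + 2ac·Cov(M, B) + 2bc·Cov(D, B), with a = 1.86, b = -3.6, c = 0.45.
= 71.95968 + 492.48 + 4.86 + 26.784 + 4.6872 + (-6.48)
= 594.29088.

σ²_S = 594.29088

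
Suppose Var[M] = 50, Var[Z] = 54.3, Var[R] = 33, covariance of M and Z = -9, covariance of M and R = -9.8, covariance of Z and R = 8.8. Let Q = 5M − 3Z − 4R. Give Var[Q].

Var[Q] = 3139.9

Var[Q] = a²·Var[M] + b²·Var[Z] + c²·Var[R] + 2ab·covariance of M and Z + 2ac·covariance of M and R + 2bc·covariance of Z and R, with a = 5, b = -3, c = -4.
= 1250 + 488.7 + 528 + 270 + 392 + 211.2
= 3139.9.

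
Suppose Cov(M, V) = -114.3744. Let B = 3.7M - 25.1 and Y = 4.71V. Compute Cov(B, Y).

Cov(B, Y) = -1993.2026688

Cov(B, Y) = a·c·Cov(M, V) = 3.7·4.71·(-114.3744) = -1993.2026688. Additive constants drop out.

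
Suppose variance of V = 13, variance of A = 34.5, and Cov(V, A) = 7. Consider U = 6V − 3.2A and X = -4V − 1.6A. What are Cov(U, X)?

By bilinearity, Cov(U, X) = ac·variance of V + bd·variance of A + (ad+bc)·Cov(V, A), with a=6, b=-3.2, c=-4, d=-1.6.
ac·variance of V = 6·(-4)·13 = -312
bd·variance of A = (-3.2)·(-1.6)·34.5 = 176.64
(ad+bc)·Cov(V, A) = (3.2)·7 = 22.4
Cov(U, X) = -312 + 176.64 + 22.4 = -112.96.

Cov(U, X) = -112.96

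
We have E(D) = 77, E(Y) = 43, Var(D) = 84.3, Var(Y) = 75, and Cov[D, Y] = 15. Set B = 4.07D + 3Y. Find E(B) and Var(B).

E(B) = 442.39, Var(B) = 2437.72107

E(B) = 4.07·E(D) + 3·E(Y) = 4.07·77 + 3·43 = 442.39.
Var(B) = a²·Var(D) + b²·Var(Y) + 2ab·Cov[D, Y] with a = 4.07, b = 3.
= 4.07²·84.3 + 3²·75 + 2·4.07·3·15
= 1396.42107 + 675 + 366.3 = 2437.72107.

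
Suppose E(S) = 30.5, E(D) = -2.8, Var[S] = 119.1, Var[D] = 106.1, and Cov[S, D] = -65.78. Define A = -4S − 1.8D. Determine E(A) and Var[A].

E(A) = -116.96, Var[A] = 1302.132

E(A) = (-4)·E(S) + (-1.8)·E(D) = (-4)·30.5 + (-1.8)·(-2.8) = -116.96.
Var[A] = a²·Var[S] + b²·Var[D] + 2ab·Cov[S, D] with a = -4, b = -1.8.
= (-4)²·119.1 + (-1.8)²·106.1 + 2·(-4)·(-1.8)·(-65.78)
= 1905.6 + 343.764 + (-947.232) = 1302.132.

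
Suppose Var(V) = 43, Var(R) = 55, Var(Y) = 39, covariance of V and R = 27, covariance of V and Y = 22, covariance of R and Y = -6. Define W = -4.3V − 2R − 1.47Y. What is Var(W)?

Var(W) = 1806.5891

Var(W) = a²·Var(V) + b²·Var(R) + c²·Var(Y) + 2ab·covariance of V and R + 2ac·covariance of V and Y + 2bc·covariance of R and Y, with a = -4.3, b = -2, c = -1.47.
= 795.07 + 220 + 84.2751 + 464.4 + 278.124 + (-35.28)
= 1806.5891.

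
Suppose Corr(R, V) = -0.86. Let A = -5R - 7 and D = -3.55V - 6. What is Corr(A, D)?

Linear rescalings preserve correlation up to sign; here the slopes -5 and -3.55 have the same sign, so Corr(A, D) = Corr(R, V) = -0.86.

Corr(A, D) = -0.86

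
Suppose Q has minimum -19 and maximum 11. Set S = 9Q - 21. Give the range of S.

Range of Q = 11 − (-19) = 30.
Range(S) = |a|·Range(Q) = |9|·30 = 270.

Range(S) = 270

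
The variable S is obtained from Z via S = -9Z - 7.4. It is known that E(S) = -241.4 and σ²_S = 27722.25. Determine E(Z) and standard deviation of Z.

E(Z) = 26, standard deviation of Z = 18.5

From S = -9Z - 7.4: E(S) = a·E(Z) + b, so E(Z) = (E(S) − b)/a = (-241.4 − (-7.4))/(-9) = 26.
standard deviation of S = √27722.25 = 166.5.
standard deviation of S = |a|·standard deviation of Z, so standard deviation of Z = 166.5/|-9| = 18.5.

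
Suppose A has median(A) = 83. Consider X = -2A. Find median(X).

A linear map preserves order up to sign, so median(X) = a·median(A) + b = (-2)·83 = -166.

median(X) = -166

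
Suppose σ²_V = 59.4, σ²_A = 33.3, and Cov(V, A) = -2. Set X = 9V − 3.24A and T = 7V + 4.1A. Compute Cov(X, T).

Cov(X, T) = 3271.4028

By bilinearity, Cov(X, T) = ac·σ²_V + bd·σ²_A + (ad+bc)·Cov(V, A), with a=9, b=-3.24, c=7, d=4.1.
ac·σ²_V = 9·7·59.4 = 3742.2
bd·σ²_A = (-3.24)·4.1·33.3 = -442.3572
(ad+bc)·Cov(V, A) = (14.22)·(-2) = -28.44
Cov(X, T) = 3742.2 + (-442.3572) + (-28.44) = 3271.4028.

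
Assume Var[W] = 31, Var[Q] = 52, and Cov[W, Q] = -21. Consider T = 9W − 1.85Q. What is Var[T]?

Var[T] = 3388.27

Var[T] = a²·Var[W] + b²·Var[Q] + 2ab·Cov[W, Q] with a = 9, b = -1.85.
= 9²·31 + (-1.85)²·52 + 2·9·(-1.85)·(-21)
= 2511 + 177.97 + 699.3 = 3388.27.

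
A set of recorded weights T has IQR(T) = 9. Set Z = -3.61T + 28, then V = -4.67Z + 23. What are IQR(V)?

IQR(Z) = |-3.61|·9 = 32.49.
IQR(V) = |-4.67|·32.49 = 151.7283.

IQR(V) = 151.7283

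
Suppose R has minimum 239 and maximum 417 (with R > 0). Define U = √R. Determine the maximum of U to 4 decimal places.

√R is increasing on this domain, so max(U) comes from max(R) = 417: max(U) = √(417) ≈ 20.4206.

max(U) = 20.4206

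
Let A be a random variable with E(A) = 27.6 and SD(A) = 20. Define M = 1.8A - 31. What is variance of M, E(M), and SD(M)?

variance of M = 1296, E(M) = 18.68, SD(M) = 36

M = 1.8A - 31 is linear with a = 1.8, b = -31.
variance of A = 20² = 400.
variance of M = a²·variance of A = 1.8²·400 = 1296 (the additive constant -31 does not affect variance).
E(M) = a·E(A) + b = 1.8·27.6 + (-31) = 18.68.
SD(M) = |a|·SD(A) = |1.8|·20 = 36.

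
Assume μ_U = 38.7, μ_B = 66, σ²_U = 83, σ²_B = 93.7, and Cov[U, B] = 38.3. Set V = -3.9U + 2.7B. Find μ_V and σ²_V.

μ_V = 27.27, σ²_V = 1138.905

μ_V = (-3.9)·μ_U + 2.7·μ_B = (-3.9)·38.7 + 2.7·66 = 27.27.
σ²_V = a²·σ²_U + b²·σ²_B + 2ab·Cov[U, B] with a = -3.9, b = 2.7.
= (-3.9)²·83 + 2.7²·93.7 + 2·(-3.9)·2.7·38.3
= 1262.43 + 683.073 + (-806.598) = 1138.905.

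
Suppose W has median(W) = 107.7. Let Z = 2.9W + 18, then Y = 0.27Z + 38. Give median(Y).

median(Z) = 2.9·107.7 + 18 = 330.33.
median(Y) = 0.27·330.33 + 38 = 127.1891.

median(Y) = 127.1891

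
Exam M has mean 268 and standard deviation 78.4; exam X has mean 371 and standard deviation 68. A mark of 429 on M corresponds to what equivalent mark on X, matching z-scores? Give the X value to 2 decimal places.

z = (429 − 268)/78.4 ≈ 2.0536.
X = 371 + z·68 = 371 + (429 − 268)·68/78.4 ≈ 510.64.

X = 510.64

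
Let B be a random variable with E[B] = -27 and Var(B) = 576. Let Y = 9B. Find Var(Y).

Y = 9B is linear with a = 9, b = 0.
Var(Y) = a²·Var(B) = 9²·576 = 46656.

Var(Y) = 46656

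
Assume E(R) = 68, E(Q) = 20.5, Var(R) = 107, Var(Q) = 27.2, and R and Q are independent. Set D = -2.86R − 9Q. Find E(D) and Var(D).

E(D) = (-2.86)·E(R) + (-9)·E(Q) = (-2.86)·68 + (-9)·20.5 = -378.98.
Var(D) = a²·Var(R) + b²·Var(Q) + 2ab·Cov(R, Q) with a = -2.86, b = -9.
Independence gives Cov(R, Q) = 0.
= (-2.86)²·107 + (-9)²·27.2 + 2·(-2.86)·(-9)·0
= 875.2172 + 2203.2 + 0 = 3078.4172.

E(D) = -378.98, Var(D) = 3078.4172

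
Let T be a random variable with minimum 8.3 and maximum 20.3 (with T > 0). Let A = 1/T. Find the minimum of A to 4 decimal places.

min(A) = 0.0493

1/T is decreasing on this domain, so min(A) comes from max(T) = 20.3: min(A) = 1/(20.3) ≈ 0.0493.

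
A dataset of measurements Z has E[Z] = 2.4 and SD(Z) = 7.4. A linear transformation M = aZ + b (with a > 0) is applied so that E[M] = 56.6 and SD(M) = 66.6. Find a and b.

a = 9, b = 35

SD(M) = a·SD(Z) (a > 0), so a = 66.6/7.4 = 9.
E[M] = a·E[Z] + b, so b = 56.6 − 9·2.4 = 35.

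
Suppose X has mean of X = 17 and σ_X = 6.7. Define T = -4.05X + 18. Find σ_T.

T = -4.05X + 18 is linear with a = -4.05, b = 18.
σ_T = |a|·σ_X = |-4.05|·6.7 = 27.135.

σ_T = 27.135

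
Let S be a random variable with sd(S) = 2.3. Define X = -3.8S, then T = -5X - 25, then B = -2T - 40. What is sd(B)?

sd(B) = 87.4

sd(X) = |-3.8|·2.3 = 8.74.
sd(T) = |-5|·8.74 = 43.7.
sd(B) = |-2|·43.7 = 87.4.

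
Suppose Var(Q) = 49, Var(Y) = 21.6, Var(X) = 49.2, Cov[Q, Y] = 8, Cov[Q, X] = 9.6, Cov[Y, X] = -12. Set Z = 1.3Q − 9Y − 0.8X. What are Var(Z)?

Var(Z) = a²·Var(Q) + b²·Var(Y) + c²·Var(X) + 2ab·Cov[Q, Y] + 2ac·Cov[Q, X] + 2bc·Cov[Y, X], with a = 1.3, b = -9, c = -0.8.
= 82.81 + 1749.6 + 31.488 + (-187.2) + (-19.968) + (-172.8)
= 1483.93.

Var(Z) = 1483.93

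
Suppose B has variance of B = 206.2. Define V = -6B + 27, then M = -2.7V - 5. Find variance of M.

variance of V = (-6)²·206.2 = 7423.2.
variance of M = (-2.7)²·7423.2 = 54115.128.

variance of M = 54115.128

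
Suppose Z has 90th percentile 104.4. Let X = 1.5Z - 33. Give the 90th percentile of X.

Since a = 1.5 > 0 the transformation is increasing, so the 90th percentile of X = a·(P_{90} of Z) + b = 1.5·104.4 + (-33) = 123.6.

90th percentile of X = 123.6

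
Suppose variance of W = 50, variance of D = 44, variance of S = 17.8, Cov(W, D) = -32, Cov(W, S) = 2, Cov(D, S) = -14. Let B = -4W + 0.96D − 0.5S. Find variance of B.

variance of B = 1112.2004

variance of B = a²·variance of W + b²·variance of D + c²·variance of S + 2ab·Cov(W, D) + 2ac·Cov(W, S) + 2bc·Cov(D, S), with a = -4, b = 0.96, c = -0.5.
= 800 + 40.5504 + 4.45 + 245.76 + 8 + 13.44
= 1112.2004.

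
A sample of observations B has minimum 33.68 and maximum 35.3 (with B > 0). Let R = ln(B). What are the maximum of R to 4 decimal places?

max(R) = 3.5639

ln(B) is increasing on this domain, so max(R) comes from max(B) = 35.3: max(R) = ln(35.3) ≈ 3.5639.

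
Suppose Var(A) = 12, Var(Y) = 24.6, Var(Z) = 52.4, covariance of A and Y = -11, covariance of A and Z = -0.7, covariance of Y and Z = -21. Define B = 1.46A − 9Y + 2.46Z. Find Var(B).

Var(B) = 3549.2148

Var(B) = a²·Var(A) + b²·Var(Y) + c²·Var(Z) + 2ab·covariance of A and Y + 2ac·covariance of A and Z + 2bc·covariance of Y and Z, with a = 1.46, b = -9, c = 2.46.
= 25.5792 + 1992.6 + 317.10384 + 289.08 + (-5.02824) + 929.88
= 3549.2148.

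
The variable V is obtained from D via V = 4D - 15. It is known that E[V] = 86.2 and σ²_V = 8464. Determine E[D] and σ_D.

E[D] = 25.3, σ_D = 23

From V = 4D - 15: E[V] = a·E[D] + b, so E[D] = (E[V] − b)/a = (86.2 − (-15))/4 = 25.3.
σ_V = √8464 = 92.
σ_V = |a|·σ_D, so σ_D = 92/|4| = 23.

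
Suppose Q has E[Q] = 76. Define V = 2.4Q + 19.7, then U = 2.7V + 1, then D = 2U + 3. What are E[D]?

E[D] = 1096.34

E[V] = 2.4·76 + 19.7 = 202.1.
E[U] = 2.7·202.1 + 1 = 546.67.
E[D] = 2·546.67 + 3 = 1096.34.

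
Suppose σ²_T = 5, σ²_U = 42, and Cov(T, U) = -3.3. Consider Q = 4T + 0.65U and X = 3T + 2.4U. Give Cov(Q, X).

Cov(Q, X) = 87.405

By bilinearity, Cov(Q, X) = ac·σ²_T + bd·σ²_U + (ad+bc)·Cov(T, U), with a=4, b=0.65, c=3, d=2.4.
ac·σ²_T = 4·3·5 = 60
bd·σ²_U = 0.65·2.4·42 = 65.52
(ad+bc)·Cov(T, U) = (11.55)·(-3.3) = -38.115
Cov(Q, X) = 60 + 65.52 + (-38.115) = 87.405.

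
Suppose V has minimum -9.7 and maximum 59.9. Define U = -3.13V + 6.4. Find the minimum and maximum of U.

a = -3.13 < 0, so order reverses: min(U) = a·max(V)+b = (-3.13)·59.9 + 6.4 = -181.087; max(U) = a·min(V)+b = (-3.13)·(-9.7) + 6.4 = 36.761.

min(U) = -181.087, max(U) = 36.761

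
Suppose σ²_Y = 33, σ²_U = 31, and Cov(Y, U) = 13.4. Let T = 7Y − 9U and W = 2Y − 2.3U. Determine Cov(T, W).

Cov(T, W) = 646.76

By bilinearity, Cov(T, W) = ac·σ²_Y + bd·σ²_U + (ad+bc)·Cov(Y, U), with a=7, b=-9, c=2, d=-2.3.
ac·σ²_Y = 7·2·33 = 462
bd·σ²_U = (-9)·(-2.3)·31 = 641.7
(ad+bc)·Cov(Y, U) = (-34.1)·13.4 = -456.94
Cov(T, W) = 462 + 641.7 + (-456.94) = 646.76.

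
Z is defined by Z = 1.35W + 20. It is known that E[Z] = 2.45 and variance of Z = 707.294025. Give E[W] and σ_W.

From Z = 1.35W + 20: E[Z] = a·E[W] + b, so E[W] = (E[Z] − b)/a = (2.45 − 20)/1.35 = -13.
σ_Z = √707.294025 = 26.595.
σ_Z = |a|·σ_W, so σ_W = 26.595/|1.35| = 19.7.

E[W] = -13, σ_W = 19.7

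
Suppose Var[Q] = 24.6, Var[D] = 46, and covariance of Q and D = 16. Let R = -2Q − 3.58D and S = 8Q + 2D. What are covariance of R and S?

covariance of R and S = -1245.2

By bilinearity, covariance of R and S = ac·Var[Q] + bd·Var[D] + (ad+bc)·covariance of Q and D, with a=-2, b=-3.58, c=8, d=2.
ac·Var[Q] = (-2)·8·24.6 = -393.6
bd·Var[D] = (-3.58)·2·46 = -329.36
(ad+bc)·covariance of Q and D = (-32.64)·16 = -522.24
covariance of R and S = -393.6 + (-329.36) + (-522.24) = -1245.2.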